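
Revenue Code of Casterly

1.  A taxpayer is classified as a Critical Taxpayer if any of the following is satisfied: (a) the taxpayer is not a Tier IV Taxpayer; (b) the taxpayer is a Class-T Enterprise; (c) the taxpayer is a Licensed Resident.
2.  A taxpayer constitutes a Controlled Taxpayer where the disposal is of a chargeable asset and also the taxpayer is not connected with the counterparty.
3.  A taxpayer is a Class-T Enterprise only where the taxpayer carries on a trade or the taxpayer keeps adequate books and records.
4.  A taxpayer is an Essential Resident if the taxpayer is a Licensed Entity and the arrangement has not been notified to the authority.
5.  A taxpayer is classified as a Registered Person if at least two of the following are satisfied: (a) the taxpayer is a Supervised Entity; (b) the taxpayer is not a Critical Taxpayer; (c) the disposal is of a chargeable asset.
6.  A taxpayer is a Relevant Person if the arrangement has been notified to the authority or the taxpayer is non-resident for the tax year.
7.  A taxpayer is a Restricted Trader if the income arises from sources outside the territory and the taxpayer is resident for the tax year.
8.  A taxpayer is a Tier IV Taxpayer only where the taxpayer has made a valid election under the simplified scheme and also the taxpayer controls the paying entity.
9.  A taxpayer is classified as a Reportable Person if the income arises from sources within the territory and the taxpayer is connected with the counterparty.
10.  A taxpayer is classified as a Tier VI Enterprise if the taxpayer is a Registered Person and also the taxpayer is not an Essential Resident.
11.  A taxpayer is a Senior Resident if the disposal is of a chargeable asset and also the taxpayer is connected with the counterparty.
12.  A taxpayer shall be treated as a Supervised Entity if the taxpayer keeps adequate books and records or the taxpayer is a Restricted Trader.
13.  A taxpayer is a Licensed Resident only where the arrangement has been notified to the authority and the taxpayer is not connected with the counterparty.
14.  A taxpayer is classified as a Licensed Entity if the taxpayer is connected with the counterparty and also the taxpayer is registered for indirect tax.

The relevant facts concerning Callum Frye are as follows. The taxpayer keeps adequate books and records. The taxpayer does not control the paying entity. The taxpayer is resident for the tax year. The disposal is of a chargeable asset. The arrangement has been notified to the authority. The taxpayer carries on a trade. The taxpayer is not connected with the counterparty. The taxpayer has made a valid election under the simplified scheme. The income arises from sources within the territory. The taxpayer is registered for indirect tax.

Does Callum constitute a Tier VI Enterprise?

Yes

Under paragraph 7: the income arises from sources outside the territory? no; and the taxpayer is resident for the tax year? yes. So the taxpayer is not a Restricted Trader.
Under paragraph 12: the taxpayer keeps adequate books and records? yes; or Restricted Trader (paragraph 7)? no. So the taxpayer is a Supervised Entity.
Under paragraph 8: the taxpayer has made a valid election under the simplified scheme? yes; and the taxpayer controls the paying entity? no. So the taxpayer is not a Tier IV Taxpayer.
Under paragraph 3: the taxpayer carries on a trade? yes; or the taxpayer keeps adequate books and records? yes. So the taxpayer is a Class-T Enterprise.
Under paragraph 13: the arrangement has been notified to the authority? yes; and the taxpayer is not connected with the counterparty? yes. So the taxpayer is a Licensed Resident.
Under paragraph 1: not a Tier IV Taxpayer (paragraph 8)? yes; or Class-T Enterprise (paragraph 3)? yes; or Licensed Resident (paragraph 13)? yes. So the taxpayer is a Critical Taxpayer.
Under paragraph 5: Supervised Entity (paragraph 12)? yes; not a Critical Taxpayer (paragraph 1)? no; the disposal is of a chargeable asset? yes — 2 of 3 hold (need ≥2) → satisfied.
Under paragraph 14: the taxpayer is connected with the counterparty? no; and the taxpayer is registered for indirect tax? yes. So the taxpayer is not a Licensed Entity.
Under paragraph 4: Licensed Entity (paragraph 14)? no; and the arrangement has not been notified to the authority? no. So the taxpayer is not an Essential Resident.
Under paragraph 10: Registered Person (paragraph 5)? yes; and not an Essential Resident (paragraph 4)? yes. So the taxpayer is a Tier VI Enterprise.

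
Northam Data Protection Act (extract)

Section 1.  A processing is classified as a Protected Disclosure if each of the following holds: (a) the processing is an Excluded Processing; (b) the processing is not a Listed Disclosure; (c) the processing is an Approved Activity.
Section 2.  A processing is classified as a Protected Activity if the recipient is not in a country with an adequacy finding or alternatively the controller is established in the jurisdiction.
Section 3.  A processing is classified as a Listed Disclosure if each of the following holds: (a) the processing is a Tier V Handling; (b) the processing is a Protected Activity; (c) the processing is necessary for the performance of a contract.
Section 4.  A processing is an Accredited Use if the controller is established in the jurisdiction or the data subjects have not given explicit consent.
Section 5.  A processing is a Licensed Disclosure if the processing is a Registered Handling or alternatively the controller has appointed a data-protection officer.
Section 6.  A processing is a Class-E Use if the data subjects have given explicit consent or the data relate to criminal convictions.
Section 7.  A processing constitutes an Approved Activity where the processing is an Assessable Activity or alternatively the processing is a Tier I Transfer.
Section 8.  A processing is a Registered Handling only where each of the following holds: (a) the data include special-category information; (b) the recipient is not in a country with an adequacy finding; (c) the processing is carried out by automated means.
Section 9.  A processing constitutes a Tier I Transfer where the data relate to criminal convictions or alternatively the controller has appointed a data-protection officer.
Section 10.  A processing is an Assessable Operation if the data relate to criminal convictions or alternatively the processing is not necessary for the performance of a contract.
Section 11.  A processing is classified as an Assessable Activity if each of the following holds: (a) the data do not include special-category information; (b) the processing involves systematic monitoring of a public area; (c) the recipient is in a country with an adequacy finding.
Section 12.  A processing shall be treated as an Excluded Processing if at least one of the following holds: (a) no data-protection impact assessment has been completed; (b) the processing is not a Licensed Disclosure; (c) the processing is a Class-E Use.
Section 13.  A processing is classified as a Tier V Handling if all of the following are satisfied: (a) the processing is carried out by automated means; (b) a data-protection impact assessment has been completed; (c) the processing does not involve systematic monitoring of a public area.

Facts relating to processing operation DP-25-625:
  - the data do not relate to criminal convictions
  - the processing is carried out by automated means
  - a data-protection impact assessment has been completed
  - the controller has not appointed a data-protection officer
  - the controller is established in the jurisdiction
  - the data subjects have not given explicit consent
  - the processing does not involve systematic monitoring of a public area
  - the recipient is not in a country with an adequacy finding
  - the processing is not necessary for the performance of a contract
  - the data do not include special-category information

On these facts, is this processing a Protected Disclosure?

No

section 8 — Registered Handling: [the data include special-category information? no] AND [the recipient is not in a country with an adequacy finding? yes] AND [the processing is carried out by automated means? yes] → not satisfied.
section 5 — Licensed Disclosure: [Registered Handling (section 8)? no] OR [the controller has appointed a data-protection officer? no] → not satisfied.
section 6 — Class-E Use: [the data subjects have given explicit consent? no] OR [the data relate to criminal convictions? no] → not satisfied.
section 12 — Excluded Processing: [no data-protection impact assessment has been completed? no] OR [not a Licensed Disclosure (section 5)? yes] OR [Class-E Use (section 6)? no] → satisfied.
section 13 — Tier V Handling: [the processing is carried out by automated means? yes] AND [a data-protection impact assessment has been completed? yes] AND [the processing does not involve systematic monitoring of a public area? yes] → satisfied.
section 2 — Protected Activity: [the recipient is not in a country with an adequacy finding? yes] OR [the controller is established in the jurisdiction? yes] → satisfied.
section 3 — Listed Disclosure: [Tier V Handling (section 13)? yes] AND [Protected Activity (section 2)? yes] AND [the processing is necessary for the performance of a contract? no] → not satisfied.
section 11 — Assessable Activity: [the data do not include special-category information? yes] AND [the processing involves systematic monitoring of a public area? no] AND [the recipient is in a country with an adequacy finding? no] → not satisfied.
section 9 — Tier I Transfer: [the data relate to criminal convictions? no] OR [the controller has appointed a data-protection officer? no] → not satisfied.
section 7 — Approved Activity: [Assessable Activity (section 11)? no] OR [Tier I Transfer (section 9)? no] → not satisfied.
section 1 — Protected Disclosure: [Excluded Processing (section 12)? yes] AND [not a Listed Disclosure (section 3)? yes] AND [Approved Activity (section 7)? no] → not satisfied.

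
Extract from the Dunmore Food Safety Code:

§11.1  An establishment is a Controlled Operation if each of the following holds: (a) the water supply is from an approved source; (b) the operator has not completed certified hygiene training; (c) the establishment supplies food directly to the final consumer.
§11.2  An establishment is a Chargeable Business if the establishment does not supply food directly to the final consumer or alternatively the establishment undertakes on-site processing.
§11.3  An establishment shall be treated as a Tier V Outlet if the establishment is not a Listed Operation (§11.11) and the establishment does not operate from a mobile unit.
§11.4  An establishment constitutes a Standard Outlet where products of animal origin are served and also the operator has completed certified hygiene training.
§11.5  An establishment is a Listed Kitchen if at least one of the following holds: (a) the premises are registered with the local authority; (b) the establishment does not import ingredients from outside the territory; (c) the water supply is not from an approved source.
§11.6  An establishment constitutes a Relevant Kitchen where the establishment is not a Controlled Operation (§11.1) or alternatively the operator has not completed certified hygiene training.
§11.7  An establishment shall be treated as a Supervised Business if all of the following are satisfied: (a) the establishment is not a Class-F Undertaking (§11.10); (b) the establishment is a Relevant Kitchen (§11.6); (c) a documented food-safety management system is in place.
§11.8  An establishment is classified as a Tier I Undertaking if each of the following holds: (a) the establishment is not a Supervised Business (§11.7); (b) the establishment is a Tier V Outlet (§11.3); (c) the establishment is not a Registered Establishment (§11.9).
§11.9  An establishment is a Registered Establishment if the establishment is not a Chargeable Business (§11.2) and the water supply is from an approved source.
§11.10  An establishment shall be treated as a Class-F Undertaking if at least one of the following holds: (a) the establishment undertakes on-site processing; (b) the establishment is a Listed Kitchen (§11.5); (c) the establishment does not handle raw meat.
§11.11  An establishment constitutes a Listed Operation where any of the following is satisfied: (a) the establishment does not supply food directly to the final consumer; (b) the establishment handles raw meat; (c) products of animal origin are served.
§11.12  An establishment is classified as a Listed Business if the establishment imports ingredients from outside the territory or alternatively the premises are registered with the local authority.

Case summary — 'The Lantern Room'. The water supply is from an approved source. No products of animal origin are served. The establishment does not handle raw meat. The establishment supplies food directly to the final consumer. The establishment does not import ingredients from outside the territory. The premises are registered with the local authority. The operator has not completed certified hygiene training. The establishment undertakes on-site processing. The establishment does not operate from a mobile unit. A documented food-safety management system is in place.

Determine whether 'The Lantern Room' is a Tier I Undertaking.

§11.5 — Listed Kitchen: [the premises are registered with the local authority? yes] OR [the establishment does not import ingredients from outside the territory? yes] OR [the water supply is not from an approved source? no] → satisfied.
§11.10 — Class-F Undertaking: [the establishment undertakes on-site processing? yes] OR [Listed Kitchen (§11.5)? yes] OR [the establishment does not handle raw meat? yes] → satisfied.
§11.1 — Controlled Operation: [the water supply is from an approved source? yes] AND [the operator has not completed certified hygiene training? yes] AND [the establishment supplies food directly to the final consumer? yes] → satisfied.
§11.6 — Relevant Kitchen: [not a Controlled Operation (§11.1)? no] OR [the operator has not completed certified hygiene training? yes] → satisfied.
§11.7 — Supervised Business: [not a Class-F Undertaking (§11.10)? no] AND [Relevant Kitchen (§11.6)? yes] AND [a documented food-safety management system is in place? yes] → not satisfied.
§11.11 — Listed Operation: [the establishment does not supply food directly to the final consumer? no] OR [the establishment handles raw meat? no] OR [products of animal origin are served? no] → not satisfied.
§11.3 — Tier V Outlet: [not a Listed Operation (§11.11)? yes] AND [the establishment does not operate from a mobile unit? yes] → satisfied.
§11.2 — Chargeable Business: [the establishment does not supply food directly to the final consumer? no] OR [the establishment undertakes on-site processing? yes] → satisfied.
§11.9 — Registered Establishment: [not a Chargeable Business (§11.2)? no] AND [the water supply is from an approved source? yes] → not satisfied.
§11.8 — Tier I Undertaking: [not a Supervised Business (§11.7)? yes] AND [Tier V Outlet (§11.3)? yes] AND [not a Registered Establishment (§11.9)? yes] → satisfied.

Yes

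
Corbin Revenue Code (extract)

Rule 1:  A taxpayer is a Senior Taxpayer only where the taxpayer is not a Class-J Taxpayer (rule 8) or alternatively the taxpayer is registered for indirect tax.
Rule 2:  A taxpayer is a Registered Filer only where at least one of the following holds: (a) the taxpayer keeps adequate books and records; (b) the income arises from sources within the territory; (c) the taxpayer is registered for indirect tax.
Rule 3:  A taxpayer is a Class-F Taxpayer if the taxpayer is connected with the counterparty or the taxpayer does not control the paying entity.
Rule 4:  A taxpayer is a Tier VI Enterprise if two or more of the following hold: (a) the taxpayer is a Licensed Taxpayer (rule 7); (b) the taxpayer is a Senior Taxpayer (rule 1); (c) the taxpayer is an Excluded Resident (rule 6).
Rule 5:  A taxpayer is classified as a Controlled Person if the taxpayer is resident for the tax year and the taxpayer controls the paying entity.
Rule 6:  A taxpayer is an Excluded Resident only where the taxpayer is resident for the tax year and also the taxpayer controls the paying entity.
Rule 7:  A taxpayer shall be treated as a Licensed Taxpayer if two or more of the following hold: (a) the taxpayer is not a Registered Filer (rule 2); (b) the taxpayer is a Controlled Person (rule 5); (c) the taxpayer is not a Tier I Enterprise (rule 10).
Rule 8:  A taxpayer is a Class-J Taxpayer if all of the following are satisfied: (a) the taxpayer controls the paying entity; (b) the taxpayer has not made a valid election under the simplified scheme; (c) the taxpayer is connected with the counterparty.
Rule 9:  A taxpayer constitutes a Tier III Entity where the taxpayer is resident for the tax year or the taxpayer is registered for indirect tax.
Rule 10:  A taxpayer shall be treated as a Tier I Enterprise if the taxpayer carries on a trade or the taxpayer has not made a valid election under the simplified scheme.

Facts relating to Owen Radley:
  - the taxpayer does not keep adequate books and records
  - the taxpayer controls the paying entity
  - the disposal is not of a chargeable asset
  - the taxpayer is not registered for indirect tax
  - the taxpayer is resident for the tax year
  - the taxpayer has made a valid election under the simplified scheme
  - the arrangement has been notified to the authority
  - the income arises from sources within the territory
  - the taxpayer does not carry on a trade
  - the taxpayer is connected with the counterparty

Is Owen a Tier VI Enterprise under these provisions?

rule 2 — Registered Filer: [the taxpayer keeps adequate books and records? no] OR [the income arises from sources within the territory? yes] OR [the taxpayer is registered for indirect tax? no] → satisfied.
rule 5 — Controlled Person: [the taxpayer is resident for the tax year? yes] AND [the taxpayer controls the paying entity? yes] → satisfied.
rule 10 — Tier I Enterprise: [the taxpayer carries on a trade? no] OR [the taxpayer has not made a valid election under the simplified scheme? no] → not satisfied.
rule 7 — Licensed Taxpayer: not a Registered Filer (rule 2)? no; Controlled Person (rule 5)? yes; not a Tier I Enterprise (rule 10)? yes — 2 of 3 hold (need ≥2) → satisfied.
rule 8 — Class-J Taxpayer: [the taxpayer controls the paying entity? yes] AND [the taxpayer has not made a valid election under the simplified scheme? no] AND [the taxpayer is connected with the counterparty? yes] → not satisfied.
rule 1 — Senior Taxpayer: [not a Class-J Taxpayer (rule 8)? yes] OR [the taxpayer is registered for indirect tax? no] → satisfied.
rule 6 — Excluded Resident: [the taxpayer is resident for the tax year? yes] AND [the taxpayer controls the paying entity? yes] → satisfied.
rule 4 — Tier VI Enterprise: Licensed Taxpayer (rule 7)? yes; Senior Taxpayer (rule 1)? yes; Excluded Resident (rule 6)? yes — 3 of 3 hold (need ≥2) → satisfied.

Yes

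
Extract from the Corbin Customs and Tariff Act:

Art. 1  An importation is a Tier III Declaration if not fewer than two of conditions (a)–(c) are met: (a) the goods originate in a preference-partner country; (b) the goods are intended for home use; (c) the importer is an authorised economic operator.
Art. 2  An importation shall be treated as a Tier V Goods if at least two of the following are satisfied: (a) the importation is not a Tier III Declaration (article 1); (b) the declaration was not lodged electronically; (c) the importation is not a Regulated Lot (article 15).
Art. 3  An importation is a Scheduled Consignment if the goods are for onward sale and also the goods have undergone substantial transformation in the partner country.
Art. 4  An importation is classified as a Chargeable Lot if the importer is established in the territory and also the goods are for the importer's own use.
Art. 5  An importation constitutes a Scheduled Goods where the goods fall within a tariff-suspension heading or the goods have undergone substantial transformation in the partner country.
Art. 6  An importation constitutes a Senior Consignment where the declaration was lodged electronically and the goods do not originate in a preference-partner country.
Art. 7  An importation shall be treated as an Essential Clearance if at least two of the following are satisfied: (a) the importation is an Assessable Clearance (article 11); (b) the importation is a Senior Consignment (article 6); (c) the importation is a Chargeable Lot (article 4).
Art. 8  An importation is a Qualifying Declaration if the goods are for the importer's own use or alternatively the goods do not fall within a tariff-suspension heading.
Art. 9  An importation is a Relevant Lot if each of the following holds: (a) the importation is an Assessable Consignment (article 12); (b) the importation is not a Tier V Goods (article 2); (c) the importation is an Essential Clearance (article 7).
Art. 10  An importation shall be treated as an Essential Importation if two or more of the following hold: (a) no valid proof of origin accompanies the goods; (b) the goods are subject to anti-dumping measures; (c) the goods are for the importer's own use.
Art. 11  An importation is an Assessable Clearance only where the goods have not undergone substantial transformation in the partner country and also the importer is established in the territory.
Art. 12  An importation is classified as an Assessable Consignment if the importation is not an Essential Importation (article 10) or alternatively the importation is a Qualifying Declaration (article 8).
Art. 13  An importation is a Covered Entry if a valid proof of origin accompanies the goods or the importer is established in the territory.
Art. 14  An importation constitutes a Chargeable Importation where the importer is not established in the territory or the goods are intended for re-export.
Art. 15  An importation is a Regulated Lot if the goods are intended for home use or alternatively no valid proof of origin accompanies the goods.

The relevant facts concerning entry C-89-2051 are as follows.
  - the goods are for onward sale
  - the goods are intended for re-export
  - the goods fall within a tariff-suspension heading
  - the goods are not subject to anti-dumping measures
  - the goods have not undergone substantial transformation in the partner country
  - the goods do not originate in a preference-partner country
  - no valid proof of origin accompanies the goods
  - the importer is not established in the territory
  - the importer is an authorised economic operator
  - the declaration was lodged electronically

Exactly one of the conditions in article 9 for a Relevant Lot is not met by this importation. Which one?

article 10 — Essential Importation: no valid proof of origin accompanies the goods? yes; the goods are subject to anti-dumping measures? no; the goods are for the importer's own use? no — 1 of 3 hold (need ≥2) → not satisfied.
article 8 — Qualifying Declaration: [the goods are for the importer's own use? no] OR [the goods do not fall within a tariff-suspension heading? no] → not satisfied.
article 12 — Assessable Consignment: [not an Essential Importation (article 10)? yes] OR [Qualifying Declaration (article 8)? no] → satisfied.
article 1 — Tier III Declaration: the goods originate in a preference-partner country? no; the goods are intended for home use? no; the importer is an authorised economic operator? yes — 1 of 3 hold (need ≥2) → not satisfied.
article 15 — Regulated Lot: [the goods are intended for home use? no] OR [no valid proof of origin accompanies the goods? yes] → satisfied.
article 2 — Tier V Goods: not a Tier III Declaration (article 1)? yes; the declaration was not lodged electronically? no; not a Regulated Lot (article 15)? no — 1 of 3 hold (need ≥2) → not satisfied.
article 11 — Assessable Clearance: [the goods have not undergone substantial transformation in the partner country? yes] AND [the importer is established in the territory? no] → not satisfied.
article 6 — Senior Consignment: [the declaration was lodged electronically? yes] AND [the goods do not originate in a preference-partner country? yes] → satisfied.
article 4 — Chargeable Lot: [the importer is established in the territory? no] AND [the goods are for the importer's own use? no] → not satisfied.
article 7 — Essential Clearance: Assessable Clearance (article 11)? no; Senior Consignment (article 6)? yes; Chargeable Lot (article 4)? no — 1 of 3 hold (need ≥2) → not satisfied.
article 9 — Relevant Lot: [Assessable Consignment (article 12)? yes] AND [not a Tier V Goods (article 2)? yes] AND [Essential Clearance (article 7)? no] → not satisfied.

Essential Clearance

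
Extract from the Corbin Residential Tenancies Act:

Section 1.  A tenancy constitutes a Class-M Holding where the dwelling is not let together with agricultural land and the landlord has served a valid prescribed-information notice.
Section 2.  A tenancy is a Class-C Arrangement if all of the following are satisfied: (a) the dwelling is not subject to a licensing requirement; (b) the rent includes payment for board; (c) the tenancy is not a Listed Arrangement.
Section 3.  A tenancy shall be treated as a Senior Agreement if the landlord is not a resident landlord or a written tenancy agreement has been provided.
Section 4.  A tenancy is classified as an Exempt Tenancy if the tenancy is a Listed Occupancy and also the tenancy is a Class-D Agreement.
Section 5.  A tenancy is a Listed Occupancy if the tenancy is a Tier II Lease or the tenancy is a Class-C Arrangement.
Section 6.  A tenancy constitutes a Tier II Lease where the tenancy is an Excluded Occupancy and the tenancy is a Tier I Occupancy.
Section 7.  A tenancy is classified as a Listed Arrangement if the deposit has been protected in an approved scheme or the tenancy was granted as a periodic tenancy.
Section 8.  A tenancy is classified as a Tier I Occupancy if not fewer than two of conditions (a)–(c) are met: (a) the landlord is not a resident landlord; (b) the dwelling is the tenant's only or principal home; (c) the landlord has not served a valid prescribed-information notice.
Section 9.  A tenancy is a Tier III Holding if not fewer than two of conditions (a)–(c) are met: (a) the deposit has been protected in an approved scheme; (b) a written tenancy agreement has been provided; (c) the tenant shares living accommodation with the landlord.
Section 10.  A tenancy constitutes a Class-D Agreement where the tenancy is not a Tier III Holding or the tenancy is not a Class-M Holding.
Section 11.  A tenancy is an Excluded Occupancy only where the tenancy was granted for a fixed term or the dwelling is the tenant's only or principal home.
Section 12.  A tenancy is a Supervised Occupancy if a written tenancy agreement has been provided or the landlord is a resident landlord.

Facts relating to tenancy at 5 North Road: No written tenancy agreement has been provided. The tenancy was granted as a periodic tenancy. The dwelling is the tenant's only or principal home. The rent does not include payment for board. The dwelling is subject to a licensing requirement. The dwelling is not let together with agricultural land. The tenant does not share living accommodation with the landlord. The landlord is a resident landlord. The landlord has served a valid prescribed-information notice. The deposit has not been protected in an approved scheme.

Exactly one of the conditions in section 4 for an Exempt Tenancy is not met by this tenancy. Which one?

Listed Occupancy

section 11 — Excluded Occupancy: [the tenancy was granted for a fixed term? no] OR [the dwelling is the tenant's only or principal home? yes] → satisfied.
section 8 — Tier I Occupancy: the landlord is not a resident landlord? no; the dwelling is the tenant's only or principal home? yes; the landlord has not served a valid prescribed-information notice? no — 1 of 3 hold (need ≥2) → not satisfied.
section 6 — Tier II Lease: [Excluded Occupancy (section 11)? yes] AND [Tier I Occupancy (section 8)? no] → not satisfied.
section 7 — Listed Arrangement: [the deposit has been protected in an approved scheme? no] OR [the tenancy was granted as a periodic tenancy? yes] → satisfied.
section 2 — Class-C Arrangement: [the dwelling is not subject to a licensing requirement? no] AND [the rent includes payment for board? no] AND [not a Listed Arrangement (section 7)? no] → not satisfied.
section 5 — Listed Occupancy: [Tier II Lease (section 6)? no] OR [Class-C Arrangement (section 2)? no] → not satisfied.
section 9 — Tier III Holding: the deposit has been protected in an approved scheme? no; a written tenancy agreement has been provided? no; the tenant shares living accommodation with the landlord? no — 0 of 3 hold (need ≥2) → not satisfied.
section 1 — Class-M Holding: [the dwelling is not let together with agricultural land? yes] AND [the landlord has served a valid prescribed-information notice? yes] → satisfied.
section 10 — Class-D Agreement: [not a Tier III Holding (section 9)? yes] OR [not a Class-M Holding (section 1)? no] → satisfied.
section 4 — Exempt Tenancy: [Listed Occupancy (section 5)? no] AND [Class-D Agreement (section 10)? yes] → not satisfied.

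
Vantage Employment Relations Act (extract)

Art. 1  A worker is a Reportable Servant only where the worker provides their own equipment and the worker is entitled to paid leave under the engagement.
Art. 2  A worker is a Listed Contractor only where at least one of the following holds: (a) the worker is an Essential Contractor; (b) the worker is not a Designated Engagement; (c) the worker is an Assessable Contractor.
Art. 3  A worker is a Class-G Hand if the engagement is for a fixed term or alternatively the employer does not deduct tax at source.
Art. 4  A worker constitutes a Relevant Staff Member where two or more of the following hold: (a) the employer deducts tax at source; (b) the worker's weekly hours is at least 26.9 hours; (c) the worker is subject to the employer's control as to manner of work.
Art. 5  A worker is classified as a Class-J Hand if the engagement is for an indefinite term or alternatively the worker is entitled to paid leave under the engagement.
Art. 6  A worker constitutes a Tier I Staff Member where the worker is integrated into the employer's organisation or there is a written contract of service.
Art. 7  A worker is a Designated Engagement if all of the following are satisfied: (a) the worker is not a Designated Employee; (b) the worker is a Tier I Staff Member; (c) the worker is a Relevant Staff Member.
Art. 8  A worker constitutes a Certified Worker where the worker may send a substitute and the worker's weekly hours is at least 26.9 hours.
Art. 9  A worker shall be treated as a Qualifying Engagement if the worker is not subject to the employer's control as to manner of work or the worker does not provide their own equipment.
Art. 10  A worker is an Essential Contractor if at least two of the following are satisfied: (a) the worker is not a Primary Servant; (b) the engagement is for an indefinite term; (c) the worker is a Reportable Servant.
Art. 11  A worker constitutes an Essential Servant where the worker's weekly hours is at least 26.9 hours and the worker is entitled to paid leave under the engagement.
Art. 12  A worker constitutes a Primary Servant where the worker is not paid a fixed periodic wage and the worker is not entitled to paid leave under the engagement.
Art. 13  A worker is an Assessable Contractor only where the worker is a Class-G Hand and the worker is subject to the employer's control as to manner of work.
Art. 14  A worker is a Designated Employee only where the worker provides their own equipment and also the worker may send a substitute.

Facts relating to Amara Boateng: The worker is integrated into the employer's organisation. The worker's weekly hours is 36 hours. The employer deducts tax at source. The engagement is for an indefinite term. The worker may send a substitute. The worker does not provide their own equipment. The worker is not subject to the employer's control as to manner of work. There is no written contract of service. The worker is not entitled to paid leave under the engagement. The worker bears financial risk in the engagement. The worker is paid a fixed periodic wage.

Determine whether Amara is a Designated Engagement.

Yes

article 14 — Designated Employee: [the worker provides their own equipment? no] AND [the worker may send a substitute? yes] → not satisfied.
article 6 — Tier I Staff Member: [the worker is integrated into the employer's organisation? yes] OR [there is a written contract of service? no] → satisfied.
article 4 — Relevant Staff Member: the employer deducts tax at source? yes; worker's weekly hours: 36 hours ≥ 26.9 hours? yes; the worker is subject to the employer's control as to manner of work? no — 2 of 3 hold (need ≥2) → satisfied.
article 7 — Designated Engagement: [not a Designated Employee (article 14)? yes] AND [Tier I Staff Member (article 6)? yes] AND [Relevant Staff Member (article 4)? yes] → satisfied.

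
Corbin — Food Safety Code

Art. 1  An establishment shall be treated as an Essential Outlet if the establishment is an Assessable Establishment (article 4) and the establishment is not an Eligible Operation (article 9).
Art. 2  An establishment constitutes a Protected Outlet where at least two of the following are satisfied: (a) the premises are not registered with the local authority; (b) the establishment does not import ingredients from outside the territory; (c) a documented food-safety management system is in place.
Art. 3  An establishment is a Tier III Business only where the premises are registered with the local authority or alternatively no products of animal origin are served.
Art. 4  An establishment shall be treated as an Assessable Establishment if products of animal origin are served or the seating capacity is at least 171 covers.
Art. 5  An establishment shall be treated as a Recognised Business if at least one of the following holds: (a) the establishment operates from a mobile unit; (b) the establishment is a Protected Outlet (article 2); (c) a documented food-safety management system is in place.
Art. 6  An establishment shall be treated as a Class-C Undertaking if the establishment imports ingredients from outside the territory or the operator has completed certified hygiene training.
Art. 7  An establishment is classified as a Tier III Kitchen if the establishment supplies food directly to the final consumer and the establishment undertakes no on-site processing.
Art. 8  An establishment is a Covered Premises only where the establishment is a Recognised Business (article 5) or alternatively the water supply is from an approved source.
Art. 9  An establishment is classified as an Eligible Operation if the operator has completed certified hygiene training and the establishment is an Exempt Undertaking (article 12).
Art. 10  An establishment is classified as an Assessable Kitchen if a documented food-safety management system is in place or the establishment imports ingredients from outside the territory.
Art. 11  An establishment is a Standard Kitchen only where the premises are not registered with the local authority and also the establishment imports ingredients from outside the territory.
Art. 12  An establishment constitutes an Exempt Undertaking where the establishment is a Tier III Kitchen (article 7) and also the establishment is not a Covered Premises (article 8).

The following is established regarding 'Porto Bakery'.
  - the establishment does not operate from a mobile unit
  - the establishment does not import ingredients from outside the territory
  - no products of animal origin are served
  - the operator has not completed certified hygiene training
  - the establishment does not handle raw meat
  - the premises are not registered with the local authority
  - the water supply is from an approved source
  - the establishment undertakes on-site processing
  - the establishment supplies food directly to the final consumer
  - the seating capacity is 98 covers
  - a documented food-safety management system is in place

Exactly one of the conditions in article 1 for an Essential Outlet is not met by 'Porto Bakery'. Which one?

article 4 — Assessable Establishment: [products of animal origin are served? no] OR [seating capacity: 98 covers ≥ 171 covers? no] → not satisfied.
article 7 — Tier III Kitchen: [the establishment supplies food directly to the final consumer? yes] AND [the establishment undertakes no on-site processing? no] → not satisfied.
article 2 — Protected Outlet: the premises are not registered with the local authority? yes; the establishment does not import ingredients from outside the territory? yes; a documented food-safety management system is in place? yes — 3 of 3 hold (need ≥2) → satisfied.
article 5 — Recognised Business: [the establishment operates from a mobile unit? no] OR [Protected Outlet (article 2)? yes] OR [a documented food-safety management system is in place? yes] → satisfied.
article 8 — Covered Premises: [Recognised Business (article 5)? yes] OR [the water supply is from an approved source? yes] → satisfied.
article 12 — Exempt Undertaking: [Tier III Kitchen (article 7)? no] AND [not a Covered Premises (article 8)? no] → not satisfied.
article 9 — Eligible Operation: [the operator has completed certified hygiene training? no] AND [Exempt Undertaking (article 12)? no] → not satisfied.
article 1 — Essential Outlet: [Assessable Establishment (article 4)? no] AND [not an Eligible Operation (article 9)? yes] → not satisfied.

Assessable Establishment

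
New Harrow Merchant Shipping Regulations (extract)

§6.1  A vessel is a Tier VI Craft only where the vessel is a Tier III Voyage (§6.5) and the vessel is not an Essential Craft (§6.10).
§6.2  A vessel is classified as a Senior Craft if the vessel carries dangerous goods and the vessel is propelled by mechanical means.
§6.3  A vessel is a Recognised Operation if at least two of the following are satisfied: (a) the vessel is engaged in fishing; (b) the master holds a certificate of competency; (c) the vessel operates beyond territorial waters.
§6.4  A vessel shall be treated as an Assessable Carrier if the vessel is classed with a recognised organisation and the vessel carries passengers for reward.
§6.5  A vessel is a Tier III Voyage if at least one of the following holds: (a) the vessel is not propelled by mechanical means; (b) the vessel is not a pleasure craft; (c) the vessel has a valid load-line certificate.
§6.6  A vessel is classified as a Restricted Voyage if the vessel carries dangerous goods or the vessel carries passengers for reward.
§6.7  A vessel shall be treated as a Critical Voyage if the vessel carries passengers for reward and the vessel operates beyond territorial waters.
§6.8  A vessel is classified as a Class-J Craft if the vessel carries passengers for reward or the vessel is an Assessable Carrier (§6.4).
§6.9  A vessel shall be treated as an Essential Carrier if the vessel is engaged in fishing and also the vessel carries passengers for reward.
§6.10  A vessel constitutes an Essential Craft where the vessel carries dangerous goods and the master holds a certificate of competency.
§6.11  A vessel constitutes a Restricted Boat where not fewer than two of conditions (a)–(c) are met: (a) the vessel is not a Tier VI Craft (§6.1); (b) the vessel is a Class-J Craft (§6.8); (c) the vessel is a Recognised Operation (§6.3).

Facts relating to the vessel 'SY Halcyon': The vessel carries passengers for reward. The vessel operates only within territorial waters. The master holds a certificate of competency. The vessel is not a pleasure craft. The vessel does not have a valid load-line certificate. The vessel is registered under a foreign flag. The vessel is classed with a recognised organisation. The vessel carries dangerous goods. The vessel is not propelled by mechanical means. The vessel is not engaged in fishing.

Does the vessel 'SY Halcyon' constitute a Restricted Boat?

§6.5 — Tier III Voyage: [the vessel is not propelled by mechanical means? yes] OR [the vessel is not a pleasure craft? yes] OR [the vessel has a valid load-line certificate? no] → satisfied.
§6.10 — Essential Craft: [the vessel carries dangerous goods? yes] AND [the master holds a certificate of competency? yes] → satisfied.
§6.1 — Tier VI Craft: [Tier III Voyage (§6.5)? yes] AND [not an Essential Craft (§6.10)? no] → not satisfied.
§6.4 — Assessable Carrier: [the vessel is classed with a recognised organisation? yes] AND [the vessel carries passengers for reward? yes] → satisfied.
§6.8 — Class-J Craft: [the vessel carries passengers for reward? yes] OR [Assessable Carrier (§6.4)? yes] → satisfied.
§6.3 — Recognised Operation: the vessel is engaged in fishing? no; the master holds a certificate of competency? yes; the vessel operates beyond territorial waters? no — 1 of 3 hold (need ≥2) → not satisfied.
§6.11 — Restricted Boat: not a Tier VI Craft (§6.1)? yes; Class-J Craft (§6.8)? yes; Recognised Operation (§6.3)? no — 2 of 3 hold (need ≥2) → satisfied.

Yes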